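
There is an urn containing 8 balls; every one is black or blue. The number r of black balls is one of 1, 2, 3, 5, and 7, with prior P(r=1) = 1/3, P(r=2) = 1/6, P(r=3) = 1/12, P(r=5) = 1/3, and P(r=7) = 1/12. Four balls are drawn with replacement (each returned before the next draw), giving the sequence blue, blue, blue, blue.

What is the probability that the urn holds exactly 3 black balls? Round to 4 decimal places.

0.0475

Under each hypothesis, the probability of the observed sequence is: P(data | r = 1) = (7/8)(7/8)(7/8)(7/8) = 0.58618; P(data | r = 2) = (6/8)(6/8)(6/8)(6/8) = 0.31641; P(data | r = 3) = (5/8)(5/8)(5/8)(5/8) = 0.15259; P(data | r = 5) = (3/8)(3/8)(3/8)(3/8) = 0.019775; P(data | r = 7) = (1/8)(1/8)(1/8)(1/8) = 0.00024414.
Weighting by the prior gives 1/3 · 0.58618 = 0.19539, 1/6 · 0.31641 = 0.052734, 1/12 · 0.15259 = 0.012716, 1/3 · 0.019775 = 0.0065918, 1/12 · 0.00024414 = 2.0345e-05; summing to 0.26746.
Hence P(r = 3 | data) = (0.012716) / (0.26746) = 0.047543.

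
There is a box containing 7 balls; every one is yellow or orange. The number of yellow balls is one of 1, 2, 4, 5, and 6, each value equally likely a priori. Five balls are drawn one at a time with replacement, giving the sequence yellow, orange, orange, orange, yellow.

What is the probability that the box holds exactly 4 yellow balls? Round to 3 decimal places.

0.312

The likelihood of the observed sequence under each hypothesis: P(data | r = 1) = (1/7)(6/7)(6/7)(6/7)(1/7) = 0.012852; P(data | r = 2) = (2/7)(5/7)(5/7)(5/7)(2/7) = 0.02975; P(data | r = 4) = (4/7)(3/7)(3/7)(3/7)(4/7) = 0.025704; P(data | r = 5) = (5/7)(2/7)(2/7)(2/7)(5/7) = 0.0119; P(data | r = 6) = (6/7)(1/7)(1/7)(1/7)(6/7) = 0.002142.
The prior-weighted likelihoods are 1/5 · 0.012852 = 0.0025704, 1/5 · 0.02975 = 0.0059499, 1/5 · 0.025704 = 0.0051407, 1/5 · 0.0119 = 0.00238, 1/5 · 0.002142 = 0.00042839; summing to 0.016469.
By Bayes' rule, P(r = 4 | data) = (0.0051407) / (0.016469) = 0.31214.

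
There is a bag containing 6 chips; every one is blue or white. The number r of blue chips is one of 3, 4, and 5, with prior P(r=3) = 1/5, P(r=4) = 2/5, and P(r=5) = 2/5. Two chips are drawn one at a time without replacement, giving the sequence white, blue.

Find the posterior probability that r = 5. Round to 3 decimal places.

For each hypothesis, P(data | H) works out to: P(data | r = 3) = (3/6)(3/5) = 3/10; P(data | r = 4) = (2/6)(4/5) = 4/15; P(data | r = 5) = (1/6)(5/5) = 1/6.
The prior-weighted likelihoods are 1/5 · 3/10 = 3/50, 2/5 · 4/15 = 8/75, 2/5 · 1/6 = 1/15; these sum to 7/30.
So P(r = 5 | data) = (1/15) / (7/30) = 2/7.

0.286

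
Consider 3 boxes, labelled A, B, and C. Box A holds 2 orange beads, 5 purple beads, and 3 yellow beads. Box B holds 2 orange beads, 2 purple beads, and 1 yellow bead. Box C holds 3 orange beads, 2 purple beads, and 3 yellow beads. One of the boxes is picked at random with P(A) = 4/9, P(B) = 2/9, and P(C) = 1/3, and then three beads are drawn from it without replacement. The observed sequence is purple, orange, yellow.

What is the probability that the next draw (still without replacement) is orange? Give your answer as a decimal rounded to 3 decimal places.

0.336

The likelihood of the observed sequence under each hypothesis: P(data | box A) = (5/10)(2/9)(3/8) = 1/24; P(data | box B) = (2/5)(2/4)(1/3) = 1/15; P(data | box C) = (2/8)(3/7)(3/6) = 3/56.
Multiplying each by its prior: 4/9 · 1/24 = 1/54, 2/9 · 1/15 = 2/135, 1/3 · 3/56 = 1/56; summing to 43/840.
Normalising, the posterior is P(box A | data) = 140/387, P(box B | data) = 112/387, P(box C | data) = 15/43.
Averaging over the posterior, P(orange next | data) = (1/7)(140/387) + (1/2)(112/387) + (2/5)(15/43) = 130/387.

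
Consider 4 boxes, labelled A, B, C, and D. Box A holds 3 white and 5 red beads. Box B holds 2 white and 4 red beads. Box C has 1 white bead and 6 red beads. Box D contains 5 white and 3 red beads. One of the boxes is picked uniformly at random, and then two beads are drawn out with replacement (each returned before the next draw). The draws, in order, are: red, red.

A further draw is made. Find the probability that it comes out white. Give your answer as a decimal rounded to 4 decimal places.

Under each hypothesis, the probability of the observed sequence is: P(data | box A) = (5/8)(5/8) = 0.39062; P(data | box B) = (4/6)(4/6) = 0.44444; P(data | box C) = (6/7)(6/7) = 0.73469; P(data | box D) = (3/8)(3/8) = 0.14062.
Weighting by the prior gives 1/4 · 0.39062 = 0.097656, 1/4 · 0.44444 = 0.11111, 1/4 · 0.73469 = 0.18367, 1/4 · 0.14062 = 0.035156; these sum to 0.4276.
The posterior is then P(box A | data) = 0.22838, P(box B | data) = 0.25985, P(box C | data) = 0.42955, P(box D | data) = 0.082218.
Averaging over the posterior, P(white next | data) = (3/8)(0.22838) + (1/3)(0.25985) + (1/7)(0.42955) + (5/8)(0.082218) = 0.28501.

0.2850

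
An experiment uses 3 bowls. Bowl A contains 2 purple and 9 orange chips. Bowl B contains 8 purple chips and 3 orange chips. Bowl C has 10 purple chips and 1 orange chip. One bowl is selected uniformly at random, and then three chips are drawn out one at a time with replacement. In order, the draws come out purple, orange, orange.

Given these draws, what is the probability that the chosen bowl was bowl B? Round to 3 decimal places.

0.295

The likelihood of the observed sequence under each hypothesis: P(data | bowl A) = (2/11)(9/11)(9/11) = 0.12171; P(data | bowl B) = (8/11)(3/11)(3/11) = 0.054095; P(data | bowl C) = (10/11)(1/11)(1/11) = 0.0075131.
The prior-weighted likelihoods are 1/3 · 0.12171 = 0.040571, 1/3 · 0.054095 = 0.018032, 1/3 · 0.0075131 = 0.0025044; these sum to 0.061107.
By Bayes' rule, P(bowl B | data) = (0.018032) / (0.061107) = 0.29508.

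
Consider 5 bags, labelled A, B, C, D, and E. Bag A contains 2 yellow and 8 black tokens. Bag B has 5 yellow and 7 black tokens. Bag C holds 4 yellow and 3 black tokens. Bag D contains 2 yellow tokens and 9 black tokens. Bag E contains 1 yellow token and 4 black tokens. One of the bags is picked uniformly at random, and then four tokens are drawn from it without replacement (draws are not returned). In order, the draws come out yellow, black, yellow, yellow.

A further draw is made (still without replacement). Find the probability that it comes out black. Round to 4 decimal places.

0.6910

For each hypothesis, P(data | H) works out to: P(data | bag A) = (2/10)(8/9)(1/8)(0/7) = 0; P(data | bag B) = (5/12)(7/11)(4/10)(3/9) = 0.035354; P(data | bag C) = (4/7)(3/6)(3/5)(2/4) = 0.085714; P(data | bag D) = (2/11)(9/10)(1/9)(0/8) = 0; P(data | bag E) = (1/5)(4/4)(0/3) = 0.
Multiplying each by its prior: 1/5 · 0 = 0, 1/5 · 0.035354 = 0.0070707, 1/5 · 0.085714 = 0.017143, 1/5 · 0 = 0, 1/5 · 0 = 0; summing to 0.024214.
Normalising, the posterior is P(bag A | data) = 0, P(bag B | data) = 0.29201, P(bag C | data) = 0.70799, P(bag D | data) = 0, P(bag E | data) = 0.
Averaging over the posterior, P(black next | data) = (3/4)(0.29201) + (2/3)(0.70799) = 0.691.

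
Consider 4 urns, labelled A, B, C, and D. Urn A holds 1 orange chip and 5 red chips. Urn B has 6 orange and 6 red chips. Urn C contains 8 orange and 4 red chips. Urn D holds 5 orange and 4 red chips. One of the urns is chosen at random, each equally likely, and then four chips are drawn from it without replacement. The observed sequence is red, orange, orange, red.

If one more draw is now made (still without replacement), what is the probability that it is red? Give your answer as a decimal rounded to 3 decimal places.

Compute the likelihood of the observed sequence for each case: P(data | urn A) = (5/6)(1/5)(0/4) = 0; P(data | urn B) = (6/12)(6/11)(5/10)(5/9) = 0.075758; P(data | urn C) = (4/12)(8/11)(7/10)(3/9) = 0.056566; P(data | urn D) = (4/9)(5/8)(4/7)(3/6) = 0.079365.
The prior-weighted likelihoods are 1/4 · 0 = 0, 1/4 · 0.075758 = 0.018939, 1/4 · 0.056566 = 0.014141, 1/4 · 0.079365 = 0.019841; summing to 0.052922.
Dividing through by the total gives posterior P(urn A | data) = 0, P(urn B | data) = 0.35787, P(urn C | data) = 0.26721, P(urn D | data) = 0.37491.
Averaging over the posterior, P(red next | data) = (1/2)(0.35787) + (1/4)(0.26721) + (2/5)(0.37491) = 0.39571.

0.396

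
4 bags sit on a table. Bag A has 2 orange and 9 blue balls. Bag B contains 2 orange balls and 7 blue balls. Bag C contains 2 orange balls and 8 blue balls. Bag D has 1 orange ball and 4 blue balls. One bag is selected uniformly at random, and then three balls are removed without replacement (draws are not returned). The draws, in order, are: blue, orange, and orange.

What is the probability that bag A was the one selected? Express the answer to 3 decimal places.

0.267

Under each hypothesis, the probability of the observed sequence is: P(data | bag A) = (9/11)(2/10)(1/9) = 1/55; P(data | bag B) = (7/9)(2/8)(1/7) = 1/36; P(data | bag C) = (8/10)(2/9)(1/8) = 1/45; P(data | bag D) = (4/5)(1/4)(0/3) = 0.
The prior-weighted likelihoods are 1/4 · 1/55 = 1/220, 1/4 · 1/36 = 1/144, 1/4 · 1/45 = 1/180, 1/4 · 0 = 0; these sum to 3/176.
Hence P(bag A | data) = (1/220) / (3/176) = 4/15.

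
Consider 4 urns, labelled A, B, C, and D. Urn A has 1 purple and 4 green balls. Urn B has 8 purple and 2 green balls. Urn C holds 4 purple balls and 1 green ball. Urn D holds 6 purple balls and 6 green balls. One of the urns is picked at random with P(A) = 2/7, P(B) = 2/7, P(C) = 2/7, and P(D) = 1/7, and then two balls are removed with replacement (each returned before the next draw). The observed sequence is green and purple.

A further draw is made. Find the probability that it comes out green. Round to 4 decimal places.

0.4207

Compute the likelihood of the observed sequence for each case: P(data | urn A) = (4/5)(1/5) = 4/25; P(data | urn B) = (2/10)(8/10) = 4/25; P(data | urn C) = (1/5)(4/5) = 4/25; P(data | urn D) = (6/12)(6/12) = 1/4.
Weighting by the prior gives 2/7 · 4/25 = 8/175, 2/7 · 4/25 = 8/175, 2/7 · 4/25 = 8/175, 1/7 · 1/4 = 1/28; these sum to 121/700.
The posterior is then P(urn A | data) = 0.26446, P(urn B | data) = 0.26446, P(urn C | data) = 0.26446, P(urn D | data) = 0.20661.
Averaging over the posterior, P(green next | data) = (4/5)(0.26446) + (1/5)(0.26446) + (1/5)(0.26446) + (1/2)(0.20661) = 0.42066.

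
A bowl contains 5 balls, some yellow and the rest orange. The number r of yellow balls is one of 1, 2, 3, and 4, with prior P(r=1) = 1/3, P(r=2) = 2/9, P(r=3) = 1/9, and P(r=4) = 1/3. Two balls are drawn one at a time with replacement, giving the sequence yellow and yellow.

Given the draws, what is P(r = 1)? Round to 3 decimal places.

0.044

Compute the likelihood of the observed sequence for each case: P(data | r = 1) = (1/5)(1/5) = 1/25; P(data | r = 2) = (2/5)(2/5) = 4/25; P(data | r = 3) = (3/5)(3/5) = 9/25; P(data | r = 4) = (4/5)(4/5) = 16/25.
Multiplying each by its prior: 1/3 · 1/25 = 1/75, 2/9 · 4/25 = 8/225, 1/9 · 9/25 = 1/25, 1/3 · 16/25 = 16/75; these sum to 68/225.
Hence P(r = 1 | data) = (1/75) / (68/225) = 3/68.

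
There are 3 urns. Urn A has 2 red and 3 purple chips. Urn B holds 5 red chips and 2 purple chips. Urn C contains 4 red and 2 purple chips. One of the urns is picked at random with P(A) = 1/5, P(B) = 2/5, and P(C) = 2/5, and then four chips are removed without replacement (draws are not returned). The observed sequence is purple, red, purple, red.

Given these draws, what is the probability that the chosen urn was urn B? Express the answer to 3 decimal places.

0.290

For each hypothesis, P(data | H) works out to: P(data | urn A) = (3/5)(2/4)(2/3)(1/2) = 1/10; P(data | urn B) = (2/7)(5/6)(1/5)(4/4) = 1/21; P(data | urn C) = (2/6)(4/5)(1/4)(3/3) = 1/15.
Multiplying each by its prior: 1/5 · 1/10 = 1/50, 2/5 · 1/21 = 2/105, 2/5 · 1/15 = 2/75; summing to 23/350.
By Bayes' rule, P(urn B | data) = (2/105) / (23/350) = 20/69.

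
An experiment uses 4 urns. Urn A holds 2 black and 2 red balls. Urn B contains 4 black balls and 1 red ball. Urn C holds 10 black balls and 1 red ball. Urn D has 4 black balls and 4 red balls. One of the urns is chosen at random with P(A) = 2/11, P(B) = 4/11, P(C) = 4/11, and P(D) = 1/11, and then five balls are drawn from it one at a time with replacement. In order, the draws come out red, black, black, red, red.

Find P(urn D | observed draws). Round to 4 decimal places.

Under each hypothesis, the probability of the observed sequence is: P(data | urn A) = (2/4)(2/4)(2/4)(2/4)(2/4) = 0.03125; P(data | urn B) = (1/5)(4/5)(4/5)(1/5)(1/5) = 0.00512; P(data | urn C) = (1/11)(10/11)(10/11)(1/11)(1/11) = 0.00062092; P(data | urn D) = (4/8)(4/8)(4/8)(4/8)(4/8) = 0.03125.
The prior-weighted likelihoods are 2/11 · 0.03125 = 0.0056818, 4/11 · 0.00512 = 0.0018618, 4/11 · 0.00062092 = 0.00022579, 1/11 · 0.03125 = 0.0028409; summing to 0.01061.
By Bayes' rule, P(urn D | data) = (0.0028409) / (0.01061) = 0.26775.

0.2677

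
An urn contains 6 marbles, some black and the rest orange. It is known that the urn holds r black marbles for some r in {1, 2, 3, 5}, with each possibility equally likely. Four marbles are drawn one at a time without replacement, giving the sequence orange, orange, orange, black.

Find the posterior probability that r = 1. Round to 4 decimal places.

0.4762

Under each hypothesis, the probability of the observed sequence is: P(data | r = 1) = (5/6)(4/5)(3/4)(1/3) = 1/6; P(data | r = 2) = (4/6)(3/5)(2/4)(2/3) = 2/15; P(data | r = 3) = (3/6)(2/5)(1/4)(3/3) = 1/20; P(data | r = 5) = (1/6)(0/5) = 0.
Multiplying each by its prior: 1/4 · 1/6 = 1/24, 1/4 · 2/15 = 1/30, 1/4 · 1/20 = 1/80, 1/4 · 0 = 0; with total 7/80.
Therefore the posterior P(r = 1 | data) = (1/24) / (7/80) = 10/21.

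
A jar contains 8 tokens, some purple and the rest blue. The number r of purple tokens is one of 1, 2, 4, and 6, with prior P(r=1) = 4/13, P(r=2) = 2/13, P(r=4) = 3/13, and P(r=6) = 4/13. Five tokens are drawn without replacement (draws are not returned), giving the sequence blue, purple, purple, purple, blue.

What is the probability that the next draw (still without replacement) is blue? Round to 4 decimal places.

0.3158

Under each hypothesis, the probability of the observed sequence is: P(data | r = 1) = (7/8)(1/7)(0/6) = 0; P(data | r = 2) = (6/8)(2/7)(1/6)(0/5) = 0; P(data | r = 4) = (4/8)(4/7)(3/6)(2/5)(3/4) = 3/70; P(data | r = 6) = (2/8)(6/7)(5/6)(4/5)(1/4) = 1/28.
Multiplying each by its prior: 4/13 · 0 = 0, 2/13 · 0 = 0, 3/13 · 3/70 = 9/910, 4/13 · 1/28 = 1/91; these sum to 19/910.
Dividing through by the total gives posterior P(r = 1 | data) = 0, P(r = 2 | data) = 0, P(r = 4 | data) = 9/19, P(r = 6 | data) = 10/19.
So P(blue next | data) = Σ P(blue next | H) P(H | data) = (2/3)(9/19) + (0)(10/19) = 6/19.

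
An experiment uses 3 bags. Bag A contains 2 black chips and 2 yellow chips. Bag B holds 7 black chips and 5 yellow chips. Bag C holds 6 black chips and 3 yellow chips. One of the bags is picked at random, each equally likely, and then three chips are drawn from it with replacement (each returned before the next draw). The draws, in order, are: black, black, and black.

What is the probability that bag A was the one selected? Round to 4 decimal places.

Compute the likelihood of the observed sequence for each case: P(data | bag A) = (2/4)(2/4)(2/4) = 0.125; P(data | bag B) = (7/12)(7/12)(7/12) = 0.1985; P(data | bag C) = (6/9)(6/9)(6/9) = 0.2963.
Multiplying each by its prior: 1/3 · 0.125 = 0.041667, 1/3 · 0.1985 = 0.066165, 1/3 · 0.2963 = 0.098765; these sum to 0.2066.
Therefore the posterior P(bag A | data) = (0.041667) / (0.2066) = 0.20168.

0.2017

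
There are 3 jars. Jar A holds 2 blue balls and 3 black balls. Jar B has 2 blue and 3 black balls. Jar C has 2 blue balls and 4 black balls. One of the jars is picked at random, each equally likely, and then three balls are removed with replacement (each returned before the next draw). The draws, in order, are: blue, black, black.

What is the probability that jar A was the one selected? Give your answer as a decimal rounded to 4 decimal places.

0.3302

For each hypothesis, P(data | H) works out to: P(data | jar A) = (2/5)(3/5)(3/5) = 0.144; P(data | jar B) = (2/5)(3/5)(3/5) = 0.144; P(data | jar C) = (2/6)(4/6)(4/6) = 0.14815.
The prior-weighted likelihoods are 1/3 · 0.144 = 0.048, 1/3 · 0.144 = 0.048, 1/3 · 0.14815 = 0.049383; with total 0.14538.
So P(jar A | data) = (0.048) / (0.14538) = 0.33016.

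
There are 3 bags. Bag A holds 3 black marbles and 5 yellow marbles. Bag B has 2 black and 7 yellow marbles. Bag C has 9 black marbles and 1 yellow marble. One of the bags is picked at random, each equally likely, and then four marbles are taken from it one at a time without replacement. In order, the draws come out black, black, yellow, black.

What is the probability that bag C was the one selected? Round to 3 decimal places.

0.848

Compute the likelihood of the observed sequence for each case: P(data | bag A) = (3/8)(2/7)(5/6)(1/5) = 1/56; P(data | bag B) = (2/9)(1/8)(7/7)(0/6) = 0; P(data | bag C) = (9/10)(8/9)(1/8)(7/7) = 1/10.
Weighting by the prior gives 1/3 · 1/56 = 1/168, 1/3 · 0 = 0, 1/3 · 1/10 = 1/30; summing to 11/280.
Therefore the posterior P(bag C | data) = (1/30) / (11/280) = 28/33.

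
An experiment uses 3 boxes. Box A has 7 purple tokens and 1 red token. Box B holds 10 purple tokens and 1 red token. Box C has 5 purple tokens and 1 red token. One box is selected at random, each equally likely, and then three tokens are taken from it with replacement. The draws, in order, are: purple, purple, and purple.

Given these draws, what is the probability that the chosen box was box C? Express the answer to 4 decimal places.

Compute the likelihood of the observed sequence for each case: P(data | box A) = (7/8)(7/8)(7/8) = 0.66992; P(data | box B) = (10/11)(10/11)(10/11) = 0.75131; P(data | box C) = (5/6)(5/6)(5/6) = 0.5787.
The prior-weighted likelihoods are 1/3 · 0.66992 = 0.22331, 1/3 · 0.75131 = 0.25044, 1/3 · 0.5787 = 0.1929; summing to 0.66665.
Therefore the posterior P(box C | data) = (0.1929) / (0.66665) = 0.28936.

0.2894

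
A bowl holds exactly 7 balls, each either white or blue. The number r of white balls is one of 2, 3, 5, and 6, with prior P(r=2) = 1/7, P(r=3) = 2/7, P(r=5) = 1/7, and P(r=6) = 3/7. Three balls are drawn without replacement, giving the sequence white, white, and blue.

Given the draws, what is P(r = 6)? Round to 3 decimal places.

0.479

Under each hypothesis, the probability of the observed sequence is: P(data | r = 2) = (2/7)(1/6)(5/5) = 1/21; P(data | r = 3) = (3/7)(2/6)(4/5) = 4/35; P(data | r = 5) = (5/7)(4/6)(2/5) = 4/21; P(data | r = 6) = (6/7)(5/6)(1/5) = 1/7.
The prior-weighted likelihoods are 1/7 · 1/21 = 1/147, 2/7 · 4/35 = 8/245, 1/7 · 4/21 = 4/147, 3/7 · 1/7 = 3/49; summing to 94/735.
So P(r = 6 | data) = (3/49) / (94/735) = 45/94.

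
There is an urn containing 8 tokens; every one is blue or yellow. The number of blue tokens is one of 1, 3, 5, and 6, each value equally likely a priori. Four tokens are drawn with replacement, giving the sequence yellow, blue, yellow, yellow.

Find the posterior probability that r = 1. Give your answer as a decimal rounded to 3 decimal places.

The likelihood of the observed sequence under each hypothesis: P(data | r = 1) = (7/8)(1/8)(7/8)(7/8) = 0.08374; P(data | r = 3) = (5/8)(3/8)(5/8)(5/8) = 0.091553; P(data | r = 5) = (3/8)(5/8)(3/8)(3/8) = 0.032959; P(data | r = 6) = (2/8)(6/8)(2/8)(2/8) = 0.011719.
Multiplying each by its prior: 1/4 · 0.08374 = 0.020935, 1/4 · 0.091553 = 0.022888, 1/4 · 0.032959 = 0.0082397, 1/4 · 0.011719 = 0.0029297; these sum to 0.054993.
Therefore the posterior P(r = 1 | data) = (0.020935) / (0.054993) = 0.38069.

0.381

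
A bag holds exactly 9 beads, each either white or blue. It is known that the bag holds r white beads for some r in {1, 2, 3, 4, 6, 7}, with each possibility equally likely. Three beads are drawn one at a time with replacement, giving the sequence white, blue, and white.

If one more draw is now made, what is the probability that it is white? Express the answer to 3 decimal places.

Under each hypothesis, the probability of the observed sequence is: P(data | r = 1) = (1/9)(8/9)(1/9) = 0.010974; P(data | r = 2) = (2/9)(7/9)(2/9) = 0.038409; P(data | r = 3) = (3/9)(6/9)(3/9) = 0.074074; P(data | r = 4) = (4/9)(5/9)(4/9) = 0.10974; P(data | r = 6) = (6/9)(3/9)(6/9) = 0.14815; P(data | r = 7) = (7/9)(2/9)(7/9) = 0.13443.
The prior-weighted likelihoods are 1/6 · 0.010974 = 0.001829, 1/6 · 0.038409 = 0.0064015, 1/6 · 0.074074 = 0.012346, 1/6 · 0.10974 = 0.01829, 1/6 · 0.14815 = 0.024691, 1/6 · 0.13443 = 0.022405; these sum to 0.085963.
Dividing through by the total gives posterior P(r = 1 | data) = 0.021277, P(r = 2 | data) = 0.074468, P(r = 3 | data) = 0.14362, P(r = 4 | data) = 0.21277, P(r = 6 | data) = 0.28723, P(r = 7 | data) = 0.26064.
The predictive probability is P(white next | data) = (1/9)(0.021277) + (2/9)(0.074468) + (1/3)(0.14362) + (4/9)(0.21277) + (2/3)(0.28723) + (7/9)(0.26064) = 0.55556.

0.556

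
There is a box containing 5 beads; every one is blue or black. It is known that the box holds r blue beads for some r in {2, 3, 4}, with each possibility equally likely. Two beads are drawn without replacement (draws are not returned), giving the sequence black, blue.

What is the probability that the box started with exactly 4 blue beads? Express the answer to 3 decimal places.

The likelihood of the observed sequence under each hypothesis: P(data | r = 2) = (3/5)(2/4) = 3/10; P(data | r = 3) = (2/5)(3/4) = 3/10; P(data | r = 4) = (1/5)(4/4) = 1/5.
Multiplying each by its prior: 1/3 · 3/10 = 1/10, 1/3 · 3/10 = 1/10, 1/3 · 1/5 = 1/15; with total 4/15.
So P(r = 4 | data) = (1/15) / (4/15) = 1/4.

0.250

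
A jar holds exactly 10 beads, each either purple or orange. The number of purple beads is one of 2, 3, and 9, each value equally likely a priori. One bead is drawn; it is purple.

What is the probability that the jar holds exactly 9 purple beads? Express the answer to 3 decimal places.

Under each hypothesis, the probability of this draw is: P(data | r = 2) = (2/10) = 1/5; P(data | r = 3) = (3/10) = 3/10; P(data | r = 9) = (9/10) = 9/10.
Weighting by the prior gives 1/3 · 1/5 = 1/15, 1/3 · 3/10 = 1/10, 1/3 · 9/10 = 3/10; these sum to 7/15.
Hence P(r = 9 | data) = (3/10) / (7/15) = 9/14.

0.643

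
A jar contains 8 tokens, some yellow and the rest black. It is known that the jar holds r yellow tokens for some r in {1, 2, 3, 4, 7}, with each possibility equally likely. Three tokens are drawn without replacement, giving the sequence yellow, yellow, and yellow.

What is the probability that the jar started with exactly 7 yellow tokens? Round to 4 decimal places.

0.8750

Compute the likelihood of the observed sequence for each case: P(data | r = 1) = (1/8)(0/7) = 0; P(data | r = 2) = (2/8)(1/7)(0/6) = 0; P(data | r = 3) = (3/8)(2/7)(1/6) = 1/56; P(data | r = 4) = (4/8)(3/7)(2/6) = 1/14; P(data | r = 7) = (7/8)(6/7)(5/6) = 5/8.
The prior-weighted likelihoods are 1/5 · 0 = 0, 1/5 · 0 = 0, 1/5 · 1/56 = 1/280, 1/5 · 1/14 = 1/70, 1/5 · 5/8 = 1/8; with total 1/7.
Hence P(r = 7 | data) = (1/8) / (1/7) = 7/8.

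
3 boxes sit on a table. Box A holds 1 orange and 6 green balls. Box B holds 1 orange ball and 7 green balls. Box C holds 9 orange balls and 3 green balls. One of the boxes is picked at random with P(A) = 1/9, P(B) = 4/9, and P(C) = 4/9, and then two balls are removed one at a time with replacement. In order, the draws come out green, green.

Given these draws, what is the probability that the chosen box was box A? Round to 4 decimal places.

0.1815

Compute the likelihood of the observed sequence for each case: P(data | box A) = (6/7)(6/7) = 0.73469; P(data | box B) = (7/8)(7/8) = 0.76562; P(data | box C) = (3/12)(3/12) = 0.0625.
The prior-weighted likelihoods are 1/9 · 0.73469 = 0.081633, 4/9 · 0.76562 = 0.34028, 4/9 · 0.0625 = 0.027778; with total 0.44969.
Hence P(box A | data) = (0.081633) / (0.44969) = 0.18153.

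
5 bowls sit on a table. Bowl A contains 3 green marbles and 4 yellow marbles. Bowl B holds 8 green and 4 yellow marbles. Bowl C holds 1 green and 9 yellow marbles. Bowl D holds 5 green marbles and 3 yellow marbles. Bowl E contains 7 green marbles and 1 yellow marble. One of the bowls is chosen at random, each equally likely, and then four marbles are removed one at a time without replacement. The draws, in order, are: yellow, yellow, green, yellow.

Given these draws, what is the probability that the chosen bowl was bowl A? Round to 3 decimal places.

The likelihood of the observed sequence under each hypothesis: P(data | bowl A) = (4/7)(3/6)(3/5)(2/4) = 0.085714; P(data | bowl B) = (4/12)(3/11)(8/10)(2/9) = 0.016162; P(data | bowl C) = (9/10)(8/9)(1/8)(7/7) = 0.1; P(data | bowl D) = (3/8)(2/7)(5/6)(1/5) = 0.017857; P(data | bowl E) = (1/8)(0/7) = 0.
Multiplying each by its prior: 1/5 · 0.085714 = 0.017143, 1/5 · 0.016162 = 0.0032323, 1/5 · 0.1 = 0.02, 1/5 · 0.017857 = 0.0035714, 1/5 · 0 = 0; summing to 0.043947.
Therefore the posterior P(bowl A | data) = (0.017143) / (0.043947) = 0.39008.

0.390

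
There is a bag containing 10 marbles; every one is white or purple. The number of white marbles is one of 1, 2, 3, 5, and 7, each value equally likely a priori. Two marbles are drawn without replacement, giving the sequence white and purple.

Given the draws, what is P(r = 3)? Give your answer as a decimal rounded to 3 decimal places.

Compute the likelihood of the observed sequence for each case: P(data | r = 1) = (1/10)(9/9) = 1/10; P(data | r = 2) = (2/10)(8/9) = 8/45; P(data | r = 3) = (3/10)(7/9) = 7/30; P(data | r = 5) = (5/10)(5/9) = 5/18; P(data | r = 7) = (7/10)(3/9) = 7/30.
The prior-weighted likelihoods are 1/5 · 1/10 = 1/50, 1/5 · 8/45 = 8/225, 1/5 · 7/30 = 7/150, 1/5 · 5/18 = 1/18, 1/5 · 7/30 = 7/150; these sum to 46/225.
Hence P(r = 3 | data) = (7/150) / (46/225) = 21/92.

0.228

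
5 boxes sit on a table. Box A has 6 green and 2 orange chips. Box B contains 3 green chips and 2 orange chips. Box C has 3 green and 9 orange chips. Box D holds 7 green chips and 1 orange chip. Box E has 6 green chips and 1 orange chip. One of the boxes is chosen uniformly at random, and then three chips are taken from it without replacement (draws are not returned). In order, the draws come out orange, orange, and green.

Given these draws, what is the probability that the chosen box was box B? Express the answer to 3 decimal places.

0.334

The likelihood of the observed sequence under each hypothesis: P(data | box A) = (2/8)(1/7)(6/6) = 0.035714; P(data | box B) = (2/5)(1/4)(3/3) = 0.1; P(data | box C) = (9/12)(8/11)(3/10) = 0.16364; P(data | box D) = (1/8)(0/7) = 0; P(data | box E) = (1/7)(0/6) = 0.
The prior-weighted likelihoods are 1/5 · 0.035714 = 0.0071429, 1/5 · 0.1 = 0.02, 1/5 · 0.16364 = 0.032727, 1/5 · 0 = 0, 1/5 · 0 = 0; summing to 0.05987.
Therefore the posterior P(box B | data) = (0.02) / (0.05987) = 0.33406.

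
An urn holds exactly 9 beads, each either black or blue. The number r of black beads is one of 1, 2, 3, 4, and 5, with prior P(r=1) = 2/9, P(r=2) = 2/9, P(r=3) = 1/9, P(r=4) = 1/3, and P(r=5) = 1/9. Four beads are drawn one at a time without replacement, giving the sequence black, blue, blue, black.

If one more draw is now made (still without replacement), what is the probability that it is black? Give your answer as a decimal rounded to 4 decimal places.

Compute the likelihood of the observed sequence for each case: P(data | r = 1) = (1/9)(8/8)(7/7)(0/6) = 0; P(data | r = 2) = (2/9)(7/8)(6/7)(1/6) = 0.027778; P(data | r = 3) = (3/9)(6/8)(5/7)(2/6) = 0.059524; P(data | r = 4) = (4/9)(5/8)(4/7)(3/6) = 0.079365; P(data | r = 5) = (5/9)(4/8)(3/7)(4/6) = 0.079365.
The prior-weighted likelihoods are 2/9 · 0 = 0, 2/9 · 0.027778 = 0.0061728, 1/9 · 0.059524 = 0.0066138, 1/3 · 0.079365 = 0.026455, 1/9 · 0.079365 = 0.0088183; summing to 0.04806.
The posterior is then P(r = 1 | data) = 0, P(r = 2 | data) = 0.12844, P(r = 3 | data) = 0.13761, P(r = 4 | data) = 0.55046, P(r = 5 | data) = 0.18349.
Averaging over the posterior, P(black next | data) = (0)(0.12844) + (1/5)(0.13761) + (2/5)(0.55046) + (3/5)(0.18349) = 0.3578.

0.3578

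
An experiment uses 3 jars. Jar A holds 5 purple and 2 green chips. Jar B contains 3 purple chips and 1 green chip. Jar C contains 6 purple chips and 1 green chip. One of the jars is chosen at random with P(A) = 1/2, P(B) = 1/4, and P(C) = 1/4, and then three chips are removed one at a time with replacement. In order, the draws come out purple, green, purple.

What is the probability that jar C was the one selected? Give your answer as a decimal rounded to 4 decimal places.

The likelihood of the observed sequence under each hypothesis: P(data | jar A) = (5/7)(2/7)(5/7) = 0.14577; P(data | jar B) = (3/4)(1/4)(3/4) = 0.14062; P(data | jar C) = (6/7)(1/7)(6/7) = 0.10496.
Multiplying each by its prior: 1/2 · 0.14577 = 0.072886, 1/4 · 0.14062 = 0.035156, 1/4 · 0.10496 = 0.026239; with total 0.13428.
So P(jar C | data) = (0.026239) / (0.13428) = 0.1954.

0.1954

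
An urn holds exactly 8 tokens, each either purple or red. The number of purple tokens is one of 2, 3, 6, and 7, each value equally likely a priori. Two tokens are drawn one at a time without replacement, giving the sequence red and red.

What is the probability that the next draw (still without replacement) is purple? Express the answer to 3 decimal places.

0.423

The likelihood of the observed sequence under each hypothesis: P(data | r = 2) = (6/8)(5/7) = 15/28; P(data | r = 3) = (5/8)(4/7) = 5/14; P(data | r = 6) = (2/8)(1/7) = 1/28; P(data | r = 7) = (1/8)(0/7) = 0.
Weighting by the prior gives 1/4 · 15/28 = 15/112, 1/4 · 5/14 = 5/56, 1/4 · 1/28 = 1/112, 1/4 · 0 = 0; these sum to 13/56.
The posterior is then P(r = 2 | data) = 15/26, P(r = 3 | data) = 5/13, P(r = 6 | data) = 1/26, P(r = 7 | data) = 0.
The predictive probability is P(purple next | data) = (1/3)(15/26) + (1/2)(5/13) + (1)(1/26) = 11/26.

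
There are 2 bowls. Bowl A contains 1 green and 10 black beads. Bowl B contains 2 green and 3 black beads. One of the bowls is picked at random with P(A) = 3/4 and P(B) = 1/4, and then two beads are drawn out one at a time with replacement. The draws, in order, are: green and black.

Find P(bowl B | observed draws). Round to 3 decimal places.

0.492

For each hypothesis, P(data | H) works out to: P(data | bowl A) = (1/11)(10/11) = 0.082645; P(data | bowl B) = (2/5)(3/5) = 0.24.
Multiplying each by its prior: 3/4 · 0.082645 = 0.061983, 1/4 · 0.24 = 0.06; these sum to 0.12198.
By Bayes' rule, P(bowl B | data) = (0.06) / (0.12198) = 0.49187.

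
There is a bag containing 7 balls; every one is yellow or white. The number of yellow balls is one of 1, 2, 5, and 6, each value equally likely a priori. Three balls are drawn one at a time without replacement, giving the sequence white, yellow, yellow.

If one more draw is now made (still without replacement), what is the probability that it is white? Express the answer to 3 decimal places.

0.250

The likelihood of the observed sequence under each hypothesis: P(data | r = 1) = (6/7)(1/6)(0/5) = 0; P(data | r = 2) = (5/7)(2/6)(1/5) = 1/21; P(data | r = 5) = (2/7)(5/6)(4/5) = 4/21; P(data | r = 6) = (1/7)(6/6)(5/5) = 1/7.
Weighting by the prior gives 1/4 · 0 = 0, 1/4 · 1/21 = 1/84, 1/4 · 4/21 = 1/21, 1/4 · 1/7 = 1/28; with total 2/21.
Normalising, the posterior is P(r = 1 | data) = 0, P(r = 2 | data) = 1/8, P(r = 5 | data) = 1/2, P(r = 6 | data) = 3/8.
Averaging over the posterior, P(white next | data) = (1)(1/8) + (1/4)(1/2) + (0)(3/8) = 1/4.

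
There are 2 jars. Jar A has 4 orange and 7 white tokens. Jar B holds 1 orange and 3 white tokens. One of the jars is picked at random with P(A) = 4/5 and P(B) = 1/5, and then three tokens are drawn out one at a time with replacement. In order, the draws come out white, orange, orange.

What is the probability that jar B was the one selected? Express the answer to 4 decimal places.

0.1222

For each hypothesis, P(data | H) works out to: P(data | jar A) = (7/11)(4/11)(4/11) = 0.084147; P(data | jar B) = (3/4)(1/4)(1/4) = 0.046875.
Weighting by the prior gives 4/5 · 0.084147 = 0.067318, 1/5 · 0.046875 = 0.009375; these sum to 0.076693.
Hence P(jar B | data) = (0.009375) / (0.076693) = 0.12224.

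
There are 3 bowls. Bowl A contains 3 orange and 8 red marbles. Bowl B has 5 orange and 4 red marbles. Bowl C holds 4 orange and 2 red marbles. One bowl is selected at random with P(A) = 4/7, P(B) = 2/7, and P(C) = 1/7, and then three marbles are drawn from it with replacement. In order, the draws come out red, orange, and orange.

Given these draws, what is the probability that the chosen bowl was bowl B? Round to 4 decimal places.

Under each hypothesis, the probability of the observed sequence is: P(data | bowl A) = (8/11)(3/11)(3/11) = 0.054095; P(data | bowl B) = (4/9)(5/9)(5/9) = 0.13717; P(data | bowl C) = (2/6)(4/6)(4/6) = 0.14815.
The prior-weighted likelihoods are 4/7 · 0.054095 = 0.030911, 2/7 · 0.13717 = 0.039193, 1/7 · 0.14815 = 0.021164; summing to 0.091268.
Therefore the posterior P(bowl B | data) = (0.039193) / (0.091268) = 0.42942.

0.4294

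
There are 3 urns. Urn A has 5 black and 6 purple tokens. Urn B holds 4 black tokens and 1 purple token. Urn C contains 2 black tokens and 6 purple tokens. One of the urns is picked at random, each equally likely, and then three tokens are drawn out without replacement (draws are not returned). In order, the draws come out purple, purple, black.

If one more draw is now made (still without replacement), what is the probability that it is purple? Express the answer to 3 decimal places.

Compute the likelihood of the observed sequence for each case: P(data | urn A) = (6/11)(5/10)(5/9) = 0.15152; P(data | urn B) = (1/5)(0/4) = 0; P(data | urn C) = (6/8)(5/7)(2/6) = 0.17857.
Weighting by the prior gives 1/3 · 0.15152 = 0.050505, 1/3 · 0 = 0, 1/3 · 0.17857 = 0.059524; summing to 0.11003.
Normalising, the posterior is P(urn A | data) = 0.45902, P(urn B | data) = 0, P(urn C | data) = 0.54098.
So P(purple next | data) = Σ P(purple next | H) P(H | data) = (1/2)(0.45902) + (4/5)(0.54098) = 0.6623.

0.662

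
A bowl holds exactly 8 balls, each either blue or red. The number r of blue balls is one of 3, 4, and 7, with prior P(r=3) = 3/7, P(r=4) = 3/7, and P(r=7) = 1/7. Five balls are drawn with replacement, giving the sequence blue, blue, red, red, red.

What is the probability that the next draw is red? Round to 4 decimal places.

0.5621

The likelihood of the observed sequence under each hypothesis: P(data | r = 3) = (3/8)(3/8)(5/8)(5/8)(5/8) = 0.034332; P(data | r = 4) = (4/8)(4/8)(4/8)(4/8)(4/8) = 0.03125; P(data | r = 7) = (7/8)(7/8)(1/8)(1/8)(1/8) = 0.0014954.
Multiplying each by its prior: 3/7 · 0.034332 = 0.014714, 3/7 · 0.03125 = 0.013393, 1/7 · 0.0014954 = 0.00021362; these sum to 0.02832.
The posterior is then P(r = 3 | data) = 0.51955, P(r = 4 | data) = 0.47291, P(r = 7 | data) = 0.0075431.
So P(red next | data) = Σ P(red next | H) P(H | data) = (5/8)(0.51955) + (1/2)(0.47291) + (1/8)(0.0075431) = 0.56212.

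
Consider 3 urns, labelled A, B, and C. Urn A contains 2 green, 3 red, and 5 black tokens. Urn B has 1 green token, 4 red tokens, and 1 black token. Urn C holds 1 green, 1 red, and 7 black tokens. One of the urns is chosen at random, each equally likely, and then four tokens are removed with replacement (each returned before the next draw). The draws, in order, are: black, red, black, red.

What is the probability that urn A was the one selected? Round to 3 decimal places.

Under each hypothesis, the probability of the observed sequence is: P(data | urn A) = (5/10)(3/10)(5/10)(3/10) = 0.0225; P(data | urn B) = (1/6)(4/6)(1/6)(4/6) = 0.012346; P(data | urn C) = (7/9)(1/9)(7/9)(1/9) = 0.0074684.
Multiplying each by its prior: 1/3 · 0.0225 = 0.0075, 1/3 · 0.012346 = 0.0041152, 1/3 · 0.0074684 = 0.0024895; summing to 0.014105.
Therefore the posterior P(urn A | data) = (0.0075) / (0.014105) = 0.53174.

0.532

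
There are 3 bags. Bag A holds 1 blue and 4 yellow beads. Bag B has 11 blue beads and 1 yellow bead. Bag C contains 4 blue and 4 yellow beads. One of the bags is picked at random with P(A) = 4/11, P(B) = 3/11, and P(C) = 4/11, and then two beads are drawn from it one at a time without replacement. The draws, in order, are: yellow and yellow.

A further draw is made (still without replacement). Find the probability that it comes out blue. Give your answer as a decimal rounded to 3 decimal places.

For each hypothesis, P(data | H) works out to: P(data | bag A) = (4/5)(3/4) = 3/5; P(data | bag B) = (1/12)(0/11) = 0; P(data | bag C) = (4/8)(3/7) = 3/14.
The prior-weighted likelihoods are 4/11 · 3/5 = 12/55, 3/11 · 0 = 0, 4/11 · 3/14 = 6/77; summing to 114/385.
The posterior is then P(bag A | data) = 14/19, P(bag B | data) = 0, P(bag C | data) = 5/19.
So P(blue next | data) = Σ P(blue next | H) P(H | data) = (1/3)(14/19) + (2/3)(5/19) = 8/19.

0.421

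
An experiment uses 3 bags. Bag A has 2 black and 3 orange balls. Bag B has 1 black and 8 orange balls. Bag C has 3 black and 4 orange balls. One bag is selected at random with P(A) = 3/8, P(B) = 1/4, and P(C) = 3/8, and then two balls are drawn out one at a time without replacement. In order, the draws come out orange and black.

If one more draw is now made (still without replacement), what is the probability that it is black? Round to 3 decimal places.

The likelihood of the observed sequence under each hypothesis: P(data | bag A) = (3/5)(2/4) = 0.3; P(data | bag B) = (8/9)(1/8) = 0.11111; P(data | bag C) = (4/7)(3/6) = 0.28571.
Weighting by the prior gives 3/8 · 0.3 = 0.1125, 1/4 · 0.11111 = 0.027778, 3/8 · 0.28571 = 0.10714; summing to 0.24742.
Normalising, the posterior is P(bag A | data) = 0.45469, P(bag B | data) = 0.11227, P(bag C | data) = 0.43304.
The predictive probability is P(black next | data) = (1/3)(0.45469) + (0)(0.11227) + (2/5)(0.43304) = 0.32478.

0.325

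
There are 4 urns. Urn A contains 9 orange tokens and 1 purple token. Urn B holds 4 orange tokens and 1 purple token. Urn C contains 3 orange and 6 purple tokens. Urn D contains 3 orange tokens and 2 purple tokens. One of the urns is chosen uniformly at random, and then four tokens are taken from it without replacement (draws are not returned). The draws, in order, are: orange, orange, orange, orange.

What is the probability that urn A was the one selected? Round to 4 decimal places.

0.7500

Compute the likelihood of the observed sequence for each case: P(data | urn A) = (9/10)(8/9)(7/8)(6/7) = 3/5; P(data | urn B) = (4/5)(3/4)(2/3)(1/2) = 1/5; P(data | urn C) = (3/9)(2/8)(1/7)(0/6) = 0; P(data | urn D) = (3/5)(2/4)(1/3)(0/2) = 0.
Weighting by the prior gives 1/4 · 3/5 = 3/20, 1/4 · 1/5 = 1/20, 1/4 · 0 = 0, 1/4 · 0 = 0; these sum to 1/5.
Therefore the posterior P(urn A | data) = (3/20) / (1/5) = 3/4.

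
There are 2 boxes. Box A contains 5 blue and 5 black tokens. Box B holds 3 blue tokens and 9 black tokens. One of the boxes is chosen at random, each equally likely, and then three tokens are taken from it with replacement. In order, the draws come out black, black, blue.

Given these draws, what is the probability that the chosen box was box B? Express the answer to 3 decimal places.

Compute the likelihood of the observed sequence for each case: P(data | box A) = (5/10)(5/10)(5/10) = 1/8; P(data | box B) = (9/12)(9/12)(3/12) = 9/64.
The prior-weighted likelihoods are 1/2 · 1/8 = 1/16, 1/2 · 9/64 = 9/128; these sum to 17/128.
Therefore the posterior P(box B | data) = (9/128) / (17/128) = 9/17.

0.529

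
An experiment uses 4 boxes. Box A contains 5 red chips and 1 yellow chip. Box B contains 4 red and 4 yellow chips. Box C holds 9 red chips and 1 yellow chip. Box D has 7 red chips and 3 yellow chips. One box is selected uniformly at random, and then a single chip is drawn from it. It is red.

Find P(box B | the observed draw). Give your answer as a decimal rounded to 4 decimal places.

The likelihood of this draw under each hypothesis: P(data | box A) = (5/6) = 5/6; P(data | box B) = (4/8) = 1/2; P(data | box C) = (9/10) = 9/10; P(data | box D) = (7/10) = 7/10.
The prior-weighted likelihoods are 1/4 · 5/6 = 5/24, 1/4 · 1/2 = 1/8, 1/4 · 9/10 = 9/40, 1/4 · 7/10 = 7/40; these sum to 11/15.
Therefore the posterior P(box B | data) = (1/8) / (11/15) = 15/88.

0.1705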